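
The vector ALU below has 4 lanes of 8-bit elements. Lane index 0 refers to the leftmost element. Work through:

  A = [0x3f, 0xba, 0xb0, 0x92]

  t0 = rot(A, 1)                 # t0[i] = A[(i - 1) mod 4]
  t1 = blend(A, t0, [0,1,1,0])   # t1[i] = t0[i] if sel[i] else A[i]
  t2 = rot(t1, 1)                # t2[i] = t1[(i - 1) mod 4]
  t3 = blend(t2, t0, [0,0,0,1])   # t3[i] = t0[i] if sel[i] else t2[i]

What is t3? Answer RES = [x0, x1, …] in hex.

RES = [ 0x92  0x3f  0x3f  0xb0 ]

→ t0 |92|3f|ba|b0|
→ t1 |3f|3f|ba|92|
→ t2 |92|3f|3f|ba|
→ t3 |92|3f|3f|b0|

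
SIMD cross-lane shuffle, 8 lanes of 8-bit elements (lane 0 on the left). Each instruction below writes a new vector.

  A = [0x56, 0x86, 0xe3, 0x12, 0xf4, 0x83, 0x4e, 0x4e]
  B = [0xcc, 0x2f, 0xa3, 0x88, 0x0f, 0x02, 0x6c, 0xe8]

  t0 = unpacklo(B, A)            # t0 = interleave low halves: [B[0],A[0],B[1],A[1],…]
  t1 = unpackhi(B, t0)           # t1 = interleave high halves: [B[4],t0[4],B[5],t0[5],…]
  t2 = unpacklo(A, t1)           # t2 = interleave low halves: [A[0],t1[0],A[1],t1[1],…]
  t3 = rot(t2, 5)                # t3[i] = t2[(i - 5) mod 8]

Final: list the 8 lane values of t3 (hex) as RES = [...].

RES = [ 0xa3  0xe3  0x02  0x12  0xe3  0x56  0x0f  0x86 ]

→ t0 |cc|56|2f|86|a3|e3|88|12|
→ t1 |0f|a3|02|e3|6c|88|e8|12|
→ t2 |56|0f|86|a3|e3|02|12|e3|
→ t3 |a3|e3|02|12|e3|56|0f|86|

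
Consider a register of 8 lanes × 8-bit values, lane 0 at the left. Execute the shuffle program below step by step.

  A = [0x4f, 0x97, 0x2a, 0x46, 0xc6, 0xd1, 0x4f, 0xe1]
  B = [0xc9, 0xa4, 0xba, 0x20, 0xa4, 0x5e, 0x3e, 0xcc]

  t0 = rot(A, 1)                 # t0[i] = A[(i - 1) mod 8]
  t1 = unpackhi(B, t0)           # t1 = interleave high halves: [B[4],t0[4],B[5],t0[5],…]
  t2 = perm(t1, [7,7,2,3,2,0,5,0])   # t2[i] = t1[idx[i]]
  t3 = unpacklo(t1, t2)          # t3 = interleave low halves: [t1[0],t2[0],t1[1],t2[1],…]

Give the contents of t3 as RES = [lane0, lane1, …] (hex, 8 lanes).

RES = [ 0xa4  0x4f  0x46  0x4f  0x5e  0x5e  0xc6  0xc6 ]

t0 = [0xe1, 0x4f, 0x97, 0x2a, 0x46, 0xc6, 0xd1, 0x4f]
t1 = [0xa4, 0x46, 0x5e, 0xc6, 0x3e, 0xd1, 0xcc, 0x4f]
t2 = [0x4f, 0x4f, 0x5e, 0xc6, 0x5e, 0xa4, 0xd1, 0xa4]
t3 = [0xa4, 0x4f, 0x46, 0x4f, 0x5e, 0x5e, 0xc6, 0xc6]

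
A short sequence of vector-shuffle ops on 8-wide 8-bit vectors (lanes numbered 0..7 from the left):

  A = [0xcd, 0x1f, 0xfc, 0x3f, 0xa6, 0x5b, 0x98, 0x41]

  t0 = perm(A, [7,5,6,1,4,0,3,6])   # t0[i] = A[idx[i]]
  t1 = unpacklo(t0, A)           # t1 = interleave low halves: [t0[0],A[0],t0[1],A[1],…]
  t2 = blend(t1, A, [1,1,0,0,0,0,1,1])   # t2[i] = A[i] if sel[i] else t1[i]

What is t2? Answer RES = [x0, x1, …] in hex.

RES = [0xcd, 0x1f, 0x5b, 0x1f, 0x98, 0xfc, 0x98, 0x41]

  t0: 41 5b 98 1f a6 cd 3f 98
  t1: 41 cd 5b 1f 98 fc 1f 3f
  t2: cd 1f 5b 1f 98 fc 98 41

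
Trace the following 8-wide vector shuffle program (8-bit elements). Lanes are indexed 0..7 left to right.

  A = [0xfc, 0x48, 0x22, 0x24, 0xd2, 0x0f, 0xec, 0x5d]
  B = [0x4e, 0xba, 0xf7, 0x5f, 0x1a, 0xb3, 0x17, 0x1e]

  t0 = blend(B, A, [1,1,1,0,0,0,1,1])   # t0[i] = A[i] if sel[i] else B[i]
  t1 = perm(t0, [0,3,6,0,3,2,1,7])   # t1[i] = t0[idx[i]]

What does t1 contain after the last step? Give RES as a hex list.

→ t0 |fc|48|22|5f|1a|b3|ec|5d|
→ t1 |fc|5f|ec|fc|5f|22|48|5d|

RES = [ 0xfc  0x5f  0xec  0xfc  0x5f  0x22  0x48  0x5d ]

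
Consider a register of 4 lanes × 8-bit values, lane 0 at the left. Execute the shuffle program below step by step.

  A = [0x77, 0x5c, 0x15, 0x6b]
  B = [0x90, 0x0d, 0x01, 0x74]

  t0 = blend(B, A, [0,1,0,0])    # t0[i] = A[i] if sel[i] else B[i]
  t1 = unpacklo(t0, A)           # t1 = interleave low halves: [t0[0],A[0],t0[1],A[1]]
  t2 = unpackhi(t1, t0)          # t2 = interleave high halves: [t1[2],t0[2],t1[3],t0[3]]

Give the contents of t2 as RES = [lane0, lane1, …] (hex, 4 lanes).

RES = [ 0x5c  0x01  0x5c  0x74 ]

→ t0 |90|5c|01|74|
→ t1 |90|77|5c|5c|
→ t2 |5c|01|5c|74|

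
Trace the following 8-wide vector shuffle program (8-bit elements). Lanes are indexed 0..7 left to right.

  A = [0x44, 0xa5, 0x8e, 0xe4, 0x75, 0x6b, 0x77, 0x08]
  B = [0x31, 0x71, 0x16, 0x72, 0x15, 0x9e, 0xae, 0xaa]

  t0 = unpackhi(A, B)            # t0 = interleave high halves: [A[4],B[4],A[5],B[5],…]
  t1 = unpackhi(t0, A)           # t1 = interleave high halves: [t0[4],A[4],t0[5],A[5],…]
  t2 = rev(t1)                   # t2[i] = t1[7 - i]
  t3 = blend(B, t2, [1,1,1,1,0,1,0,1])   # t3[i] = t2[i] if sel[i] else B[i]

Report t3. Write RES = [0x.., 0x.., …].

t0 = [0x75, 0x15, 0x6b, 0x9e, 0x77, 0xae, 0x08, 0xaa]
t1 = [0x77, 0x75, 0xae, 0x6b, 0x08, 0x77, 0xaa, 0x08]
t2 = [0x08, 0xaa, 0x77, 0x08, 0x6b, 0xae, 0x75, 0x77]
t3 = [0x08, 0xaa, 0x77, 0x08, 0x15, 0xae, 0xae, 0x77]

RES = [ 0x08  0xaa  0x77  0x08  0x15  0xae  0xae  0x77 ]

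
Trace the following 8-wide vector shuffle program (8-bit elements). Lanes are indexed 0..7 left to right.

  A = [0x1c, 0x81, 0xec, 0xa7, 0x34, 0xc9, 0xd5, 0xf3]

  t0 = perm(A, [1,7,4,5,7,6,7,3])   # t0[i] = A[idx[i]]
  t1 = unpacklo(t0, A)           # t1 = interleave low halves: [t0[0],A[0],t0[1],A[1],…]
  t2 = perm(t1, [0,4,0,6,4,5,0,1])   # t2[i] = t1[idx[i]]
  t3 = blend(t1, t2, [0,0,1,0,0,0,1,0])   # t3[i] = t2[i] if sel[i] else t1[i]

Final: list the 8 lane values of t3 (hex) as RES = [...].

RES = [ 0x81  0x1c  0x81  0x81  0x34  0xec  0x81  0xa7 ]

→ t0 |81|f3|34|c9|f3|d5|f3|a7|
→ t1 |81|1c|f3|81|34|ec|c9|a7|
→ t2 |81|34|81|c9|34|ec|81|1c|
→ t3 |81|1c|81|81|34|ec|81|a7|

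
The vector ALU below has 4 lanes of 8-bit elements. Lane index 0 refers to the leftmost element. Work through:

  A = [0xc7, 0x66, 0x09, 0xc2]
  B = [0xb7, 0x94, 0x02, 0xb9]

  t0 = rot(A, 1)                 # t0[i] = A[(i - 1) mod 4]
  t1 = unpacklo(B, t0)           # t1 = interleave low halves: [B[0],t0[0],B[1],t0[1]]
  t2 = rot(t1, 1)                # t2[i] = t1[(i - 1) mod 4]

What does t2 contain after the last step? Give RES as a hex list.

RES = [0xc7, 0xb7, 0xc2, 0x94]

t0 = [0xc2, 0xc7, 0x66, 0x09]
t1 = [0xb7, 0xc2, 0x94, 0xc7]
t2 = [0xc7, 0xb7, 0xc2, 0x94]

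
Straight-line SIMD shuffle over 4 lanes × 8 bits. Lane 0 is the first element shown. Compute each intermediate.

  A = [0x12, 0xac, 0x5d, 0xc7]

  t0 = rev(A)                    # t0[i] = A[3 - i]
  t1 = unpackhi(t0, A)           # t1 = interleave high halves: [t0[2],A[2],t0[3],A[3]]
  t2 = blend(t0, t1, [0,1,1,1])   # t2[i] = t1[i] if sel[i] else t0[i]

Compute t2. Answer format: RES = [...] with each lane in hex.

RES = [ 0xc7  0x5d  0x12  0xc7 ]

t0 = [0xc7, 0x5d, 0xac, 0x12]
t1 = [0xac, 0x5d, 0x12, 0xc7]
t2 = [0xc7, 0x5d, 0x12, 0xc7]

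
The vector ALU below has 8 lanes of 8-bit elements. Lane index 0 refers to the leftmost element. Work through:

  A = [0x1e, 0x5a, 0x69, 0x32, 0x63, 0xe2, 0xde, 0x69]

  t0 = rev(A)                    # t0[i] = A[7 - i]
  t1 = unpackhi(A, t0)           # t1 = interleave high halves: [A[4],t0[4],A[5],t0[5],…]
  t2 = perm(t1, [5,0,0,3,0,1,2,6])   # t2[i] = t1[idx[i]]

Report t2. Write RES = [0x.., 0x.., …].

RES = [ 0x5a  0x63  0x63  0x69  0x63  0x32  0xe2  0x69 ]

→ t0 |69|de|e2|63|32|69|5a|1e|
→ t1 |63|32|e2|69|de|5a|69|1e|
→ t2 |5a|63|63|69|63|32|e2|69|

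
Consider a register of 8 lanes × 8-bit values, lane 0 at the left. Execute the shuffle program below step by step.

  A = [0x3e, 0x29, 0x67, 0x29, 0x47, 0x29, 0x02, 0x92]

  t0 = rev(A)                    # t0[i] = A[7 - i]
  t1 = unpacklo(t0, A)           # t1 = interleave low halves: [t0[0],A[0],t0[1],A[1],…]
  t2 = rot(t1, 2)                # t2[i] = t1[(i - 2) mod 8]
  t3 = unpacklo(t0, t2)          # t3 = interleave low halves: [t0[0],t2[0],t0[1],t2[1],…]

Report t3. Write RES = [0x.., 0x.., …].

t0 = [0x92, 0x02, 0x29, 0x47, 0x29, 0x67, 0x29, 0x3e]
t1 = [0x92, 0x3e, 0x02, 0x29, 0x29, 0x67, 0x47, 0x29]
t2 = [0x47, 0x29, 0x92, 0x3e, 0x02, 0x29, 0x29, 0x67]
t3 = [0x92, 0x47, 0x02, 0x29, 0x29, 0x92, 0x47, 0x3e]

RES = [ 0x92  0x47  0x02  0x29  0x29  0x92  0x47  0x3e ]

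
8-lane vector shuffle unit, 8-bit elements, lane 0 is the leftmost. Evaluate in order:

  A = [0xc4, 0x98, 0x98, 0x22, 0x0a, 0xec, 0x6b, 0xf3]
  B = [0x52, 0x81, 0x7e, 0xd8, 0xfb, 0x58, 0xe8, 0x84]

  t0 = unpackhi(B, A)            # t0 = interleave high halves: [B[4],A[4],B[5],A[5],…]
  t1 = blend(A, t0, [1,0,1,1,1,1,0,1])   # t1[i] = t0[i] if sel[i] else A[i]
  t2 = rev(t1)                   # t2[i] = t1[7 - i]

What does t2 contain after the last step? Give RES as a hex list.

t0 = [0xfb, 0x0a, 0x58, 0xec, 0xe8, 0x6b, 0x84, 0xf3]
t1 = [0xfb, 0x98, 0x58, 0xec, 0xe8, 0x6b, 0x6b, 0xf3]
t2 = [0xf3, 0x6b, 0x6b, 0xe8, 0xec, 0x58, 0x98, 0xfb]

RES = [ 0xf3  0x6b  0x6b  0xe8  0xec  0x58  0x98  0xfb ]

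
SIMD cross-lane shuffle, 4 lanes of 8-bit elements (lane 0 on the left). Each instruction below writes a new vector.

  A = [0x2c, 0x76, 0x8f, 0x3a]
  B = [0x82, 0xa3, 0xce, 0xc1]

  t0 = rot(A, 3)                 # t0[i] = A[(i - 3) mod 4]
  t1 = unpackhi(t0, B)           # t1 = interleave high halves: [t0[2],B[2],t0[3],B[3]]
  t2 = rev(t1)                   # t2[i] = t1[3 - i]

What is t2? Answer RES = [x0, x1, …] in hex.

RES = [0xc1, 0x2c, 0xce, 0x3a]

→ t0 |76|8f|3a|2c|
→ t1 |3a|ce|2c|c1|
→ t2 |c1|2c|ce|3a|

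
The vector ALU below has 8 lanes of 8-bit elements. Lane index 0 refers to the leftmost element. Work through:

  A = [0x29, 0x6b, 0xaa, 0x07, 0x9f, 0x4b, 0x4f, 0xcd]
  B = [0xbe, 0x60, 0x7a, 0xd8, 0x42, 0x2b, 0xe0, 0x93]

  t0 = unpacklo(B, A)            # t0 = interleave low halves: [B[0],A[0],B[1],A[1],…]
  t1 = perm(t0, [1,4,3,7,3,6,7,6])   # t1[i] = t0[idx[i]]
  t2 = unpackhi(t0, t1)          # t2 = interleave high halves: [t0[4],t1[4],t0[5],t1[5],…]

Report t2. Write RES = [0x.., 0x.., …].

RES = [0x7a, 0x6b, 0xaa, 0xd8, 0xd8, 0x07, 0x07, 0xd8]

  t0: be 29 60 6b 7a aa d8 07
  t1: 29 7a 6b 07 6b d8 07 d8
  t2: 7a 6b aa d8 d8 07 07 d8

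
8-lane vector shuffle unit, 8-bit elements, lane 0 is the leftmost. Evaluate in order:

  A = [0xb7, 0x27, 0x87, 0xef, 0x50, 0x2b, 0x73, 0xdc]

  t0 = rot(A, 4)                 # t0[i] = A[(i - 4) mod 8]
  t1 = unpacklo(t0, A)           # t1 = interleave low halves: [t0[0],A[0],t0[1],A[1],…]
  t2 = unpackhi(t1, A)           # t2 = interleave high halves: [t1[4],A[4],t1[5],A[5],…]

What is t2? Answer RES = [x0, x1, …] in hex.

RES = [0x73, 0x50, 0x87, 0x2b, 0xdc, 0x73, 0xef, 0xdc]

→ t0 |50|2b|73|dc|b7|27|87|ef|
→ t1 |50|b7|2b|27|73|87|dc|ef|
→ t2 |73|50|87|2b|dc|73|ef|dc|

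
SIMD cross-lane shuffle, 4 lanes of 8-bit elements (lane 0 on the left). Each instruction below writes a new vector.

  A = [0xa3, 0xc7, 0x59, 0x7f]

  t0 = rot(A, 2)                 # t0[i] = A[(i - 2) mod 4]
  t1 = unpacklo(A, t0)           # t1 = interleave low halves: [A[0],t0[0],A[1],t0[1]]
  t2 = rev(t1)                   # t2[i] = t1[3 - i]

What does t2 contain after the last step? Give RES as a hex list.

→ t0 |59|7f|a3|c7|
→ t1 |a3|59|c7|7f|
→ t2 |7f|c7|59|a3|

RES = [ 0x7f  0xc7  0x59  0xa3 ]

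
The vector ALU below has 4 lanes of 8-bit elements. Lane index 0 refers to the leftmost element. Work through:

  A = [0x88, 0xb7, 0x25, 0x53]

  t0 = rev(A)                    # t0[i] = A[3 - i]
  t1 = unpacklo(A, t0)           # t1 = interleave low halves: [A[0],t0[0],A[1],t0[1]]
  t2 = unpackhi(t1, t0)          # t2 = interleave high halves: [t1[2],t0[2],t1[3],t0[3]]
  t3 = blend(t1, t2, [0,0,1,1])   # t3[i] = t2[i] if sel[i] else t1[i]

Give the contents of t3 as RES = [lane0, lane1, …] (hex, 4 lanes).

t0 = [0x53, 0x25, 0xb7, 0x88]
t1 = [0x88, 0x53, 0xb7, 0x25]
t2 = [0xb7, 0xb7, 0x25, 0x88]
t3 = [0x88, 0x53, 0x25, 0x88]

RES = [ 0x88  0x53  0x25  0x88 ]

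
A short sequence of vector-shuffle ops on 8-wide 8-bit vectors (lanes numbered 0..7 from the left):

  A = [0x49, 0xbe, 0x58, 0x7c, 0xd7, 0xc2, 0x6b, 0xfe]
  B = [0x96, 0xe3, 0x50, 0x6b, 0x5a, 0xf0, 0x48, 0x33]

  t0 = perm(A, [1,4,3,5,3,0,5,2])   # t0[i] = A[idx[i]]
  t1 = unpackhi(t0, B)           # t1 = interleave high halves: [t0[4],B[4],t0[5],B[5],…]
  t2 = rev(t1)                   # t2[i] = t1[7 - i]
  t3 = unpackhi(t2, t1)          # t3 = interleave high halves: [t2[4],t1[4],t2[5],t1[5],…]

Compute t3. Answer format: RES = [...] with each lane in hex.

t0 = [0xbe, 0xd7, 0x7c, 0xc2, 0x7c, 0x49, 0xc2, 0x58]
t1 = [0x7c, 0x5a, 0x49, 0xf0, 0xc2, 0x48, 0x58, 0x33]
t2 = [0x33, 0x58, 0x48, 0xc2, 0xf0, 0x49, 0x5a, 0x7c]
t3 = [0xf0, 0xc2, 0x49, 0x48, 0x5a, 0x58, 0x7c, 0x33]

RES = [0xf0, 0xc2, 0x49, 0x48, 0x5a, 0x58, 0x7c, 0x33]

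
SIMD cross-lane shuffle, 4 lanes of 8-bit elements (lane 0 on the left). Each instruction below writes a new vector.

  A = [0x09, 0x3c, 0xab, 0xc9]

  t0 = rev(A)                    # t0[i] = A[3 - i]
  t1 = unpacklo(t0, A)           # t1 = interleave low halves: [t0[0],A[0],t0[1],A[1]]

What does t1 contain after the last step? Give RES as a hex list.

RES = [ 0xc9  0x09  0xab  0x3c ]

  t0: c9 ab 3c 09
  t1: c9 09 ab 3c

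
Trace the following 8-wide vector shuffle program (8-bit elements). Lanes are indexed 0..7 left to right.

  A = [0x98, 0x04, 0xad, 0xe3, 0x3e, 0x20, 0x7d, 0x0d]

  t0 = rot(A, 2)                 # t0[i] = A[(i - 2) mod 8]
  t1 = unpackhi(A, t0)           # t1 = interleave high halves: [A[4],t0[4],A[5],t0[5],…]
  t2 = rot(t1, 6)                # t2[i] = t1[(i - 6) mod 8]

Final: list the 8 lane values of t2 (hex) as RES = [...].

→ t0 |7d|0d|98|04|ad|e3|3e|20|
→ t1 |3e|ad|20|e3|7d|3e|0d|20|
→ t2 |20|e3|7d|3e|0d|20|3e|ad|

RES = [ 0x20  0xe3  0x7d  0x3e  0x0d  0x20  0x3e  0xad ]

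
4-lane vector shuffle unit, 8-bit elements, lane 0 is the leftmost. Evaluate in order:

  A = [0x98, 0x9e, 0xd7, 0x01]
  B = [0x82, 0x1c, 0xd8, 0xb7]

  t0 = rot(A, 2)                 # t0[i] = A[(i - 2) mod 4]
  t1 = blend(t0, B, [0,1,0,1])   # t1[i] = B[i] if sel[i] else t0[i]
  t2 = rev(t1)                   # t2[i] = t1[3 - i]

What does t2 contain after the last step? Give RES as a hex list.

RES = [ 0xb7  0x98  0x1c  0xd7 ]

→ t0 |d7|01|98|9e|
→ t1 |d7|1c|98|b7|
→ t2 |b7|98|1c|d7|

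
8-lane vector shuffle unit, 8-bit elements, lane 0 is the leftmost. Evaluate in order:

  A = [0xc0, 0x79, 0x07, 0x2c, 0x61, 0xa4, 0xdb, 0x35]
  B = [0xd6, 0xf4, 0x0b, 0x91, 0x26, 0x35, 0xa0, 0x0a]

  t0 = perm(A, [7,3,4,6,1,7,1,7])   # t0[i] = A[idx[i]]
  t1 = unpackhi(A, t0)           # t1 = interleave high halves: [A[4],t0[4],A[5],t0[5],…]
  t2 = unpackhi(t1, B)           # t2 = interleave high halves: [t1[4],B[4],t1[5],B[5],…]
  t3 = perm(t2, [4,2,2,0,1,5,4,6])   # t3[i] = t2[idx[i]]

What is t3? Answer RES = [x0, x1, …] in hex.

  t0: 35 2c 61 db 79 35 79 35
  t1: 61 79 a4 35 db 79 35 35
  t2: db 26 79 35 35 a0 35 0a
  t3: 35 79 79 db 26 a0 35 35

RES = [0x35, 0x79, 0x79, 0xdb, 0x26, 0xa0, 0x35, 0x35]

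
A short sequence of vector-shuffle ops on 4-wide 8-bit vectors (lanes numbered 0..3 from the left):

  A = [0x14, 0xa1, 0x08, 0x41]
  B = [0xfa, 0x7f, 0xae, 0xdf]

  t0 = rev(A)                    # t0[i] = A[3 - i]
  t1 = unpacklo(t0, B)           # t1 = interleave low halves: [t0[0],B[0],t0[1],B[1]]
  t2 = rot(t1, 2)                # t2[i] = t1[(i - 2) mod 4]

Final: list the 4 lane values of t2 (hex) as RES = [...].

RES = [0x08, 0x7f, 0x41, 0xfa]

→ t0 |41|08|a1|14|
→ t1 |41|fa|08|7f|
→ t2 |08|7f|41|fa|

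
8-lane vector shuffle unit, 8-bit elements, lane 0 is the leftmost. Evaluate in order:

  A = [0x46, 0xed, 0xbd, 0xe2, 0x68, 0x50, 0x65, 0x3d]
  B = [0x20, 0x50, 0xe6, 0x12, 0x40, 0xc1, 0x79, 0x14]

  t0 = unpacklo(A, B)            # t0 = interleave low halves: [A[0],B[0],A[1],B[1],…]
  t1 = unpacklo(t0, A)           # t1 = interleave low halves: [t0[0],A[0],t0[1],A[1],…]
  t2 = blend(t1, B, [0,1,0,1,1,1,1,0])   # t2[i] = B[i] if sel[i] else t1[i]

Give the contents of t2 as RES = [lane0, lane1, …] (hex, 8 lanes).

RES = [ 0x46  0x50  0x20  0x12  0x40  0xc1  0x79  0xe2 ]

t0 = [0x46, 0x20, 0xed, 0x50, 0xbd, 0xe6, 0xe2, 0x12]
t1 = [0x46, 0x46, 0x20, 0xed, 0xed, 0xbd, 0x50, 0xe2]
t2 = [0x46, 0x50, 0x20, 0x12, 0x40, 0xc1, 0x79, 0xe2]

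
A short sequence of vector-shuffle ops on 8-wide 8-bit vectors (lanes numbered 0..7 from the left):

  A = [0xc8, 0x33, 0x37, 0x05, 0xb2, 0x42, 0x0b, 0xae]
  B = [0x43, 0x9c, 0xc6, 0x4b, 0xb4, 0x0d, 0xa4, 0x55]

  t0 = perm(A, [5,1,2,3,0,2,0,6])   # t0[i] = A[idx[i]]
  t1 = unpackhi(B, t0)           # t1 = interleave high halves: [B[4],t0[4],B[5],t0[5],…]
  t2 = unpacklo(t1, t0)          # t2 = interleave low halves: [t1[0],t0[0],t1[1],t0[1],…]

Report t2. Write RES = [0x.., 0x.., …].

t0 = [0x42, 0x33, 0x37, 0x05, 0xc8, 0x37, 0xc8, 0x0b]
t1 = [0xb4, 0xc8, 0x0d, 0x37, 0xa4, 0xc8, 0x55, 0x0b]
t2 = [0xb4, 0x42, 0xc8, 0x33, 0x0d, 0x37, 0x37, 0x05]

RES = [0xb4, 0x42, 0xc8, 0x33, 0x0d, 0x37, 0x37, 0x05]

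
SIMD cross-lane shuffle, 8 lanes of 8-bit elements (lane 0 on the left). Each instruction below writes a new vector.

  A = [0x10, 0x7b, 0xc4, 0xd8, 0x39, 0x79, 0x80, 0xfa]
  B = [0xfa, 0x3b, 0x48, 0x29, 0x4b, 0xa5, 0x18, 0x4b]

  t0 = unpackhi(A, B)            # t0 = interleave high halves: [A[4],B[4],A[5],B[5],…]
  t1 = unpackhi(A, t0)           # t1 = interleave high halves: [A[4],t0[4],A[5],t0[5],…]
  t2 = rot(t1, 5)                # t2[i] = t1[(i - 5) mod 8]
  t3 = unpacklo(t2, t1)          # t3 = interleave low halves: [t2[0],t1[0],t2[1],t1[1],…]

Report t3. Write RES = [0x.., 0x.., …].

RES = [ 0x18  0x39  0x80  0x80  0xfa  0x79  0xfa  0x18 ]

→ t0 |39|4b|79|a5|80|18|fa|4b|
→ t1 |39|80|79|18|80|fa|fa|4b|
→ t2 |18|80|fa|fa|4b|39|80|79|
→ t3 |18|39|80|80|fa|79|fa|18|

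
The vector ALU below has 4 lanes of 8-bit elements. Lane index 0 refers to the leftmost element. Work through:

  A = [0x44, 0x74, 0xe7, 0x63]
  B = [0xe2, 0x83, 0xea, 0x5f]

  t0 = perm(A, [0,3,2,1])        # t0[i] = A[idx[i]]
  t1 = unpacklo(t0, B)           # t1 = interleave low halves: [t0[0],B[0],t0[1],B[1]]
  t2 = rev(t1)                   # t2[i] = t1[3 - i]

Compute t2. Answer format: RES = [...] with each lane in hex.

t0 = [0x44, 0x63, 0xe7, 0x74]
t1 = [0x44, 0xe2, 0x63, 0x83]
t2 = [0x83, 0x63, 0xe2, 0x44]

RES = [ 0x83  0x63  0xe2  0x44 ]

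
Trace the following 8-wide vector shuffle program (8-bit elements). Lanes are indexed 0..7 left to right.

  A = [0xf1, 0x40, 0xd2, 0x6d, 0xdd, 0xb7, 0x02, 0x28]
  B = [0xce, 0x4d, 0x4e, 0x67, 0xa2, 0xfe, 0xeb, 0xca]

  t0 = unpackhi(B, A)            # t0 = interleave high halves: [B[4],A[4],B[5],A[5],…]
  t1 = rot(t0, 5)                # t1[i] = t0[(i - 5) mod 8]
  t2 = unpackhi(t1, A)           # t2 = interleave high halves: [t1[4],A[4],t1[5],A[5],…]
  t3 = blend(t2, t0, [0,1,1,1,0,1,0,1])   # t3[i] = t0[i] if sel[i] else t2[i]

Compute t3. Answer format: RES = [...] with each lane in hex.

t0 = [0xa2, 0xdd, 0xfe, 0xb7, 0xeb, 0x02, 0xca, 0x28]
t1 = [0xb7, 0xeb, 0x02, 0xca, 0x28, 0xa2, 0xdd, 0xfe]
t2 = [0x28, 0xdd, 0xa2, 0xb7, 0xdd, 0x02, 0xfe, 0x28]
t3 = [0x28, 0xdd, 0xfe, 0xb7, 0xdd, 0x02, 0xfe, 0x28]

RES = [0x28, 0xdd, 0xfe, 0xb7, 0xdd, 0x02, 0xfe, 0x28]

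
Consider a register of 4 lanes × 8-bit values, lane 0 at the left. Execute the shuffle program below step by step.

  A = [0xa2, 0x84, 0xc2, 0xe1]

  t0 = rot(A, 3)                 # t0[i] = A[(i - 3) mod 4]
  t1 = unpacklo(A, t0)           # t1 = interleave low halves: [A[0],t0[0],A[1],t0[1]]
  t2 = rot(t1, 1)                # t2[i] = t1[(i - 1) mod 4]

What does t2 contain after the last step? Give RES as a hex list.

RES = [ 0xc2  0xa2  0x84  0x84 ]

  t0: 84 c2 e1 a2
  t1: a2 84 84 c2
  t2: c2 a2 84 84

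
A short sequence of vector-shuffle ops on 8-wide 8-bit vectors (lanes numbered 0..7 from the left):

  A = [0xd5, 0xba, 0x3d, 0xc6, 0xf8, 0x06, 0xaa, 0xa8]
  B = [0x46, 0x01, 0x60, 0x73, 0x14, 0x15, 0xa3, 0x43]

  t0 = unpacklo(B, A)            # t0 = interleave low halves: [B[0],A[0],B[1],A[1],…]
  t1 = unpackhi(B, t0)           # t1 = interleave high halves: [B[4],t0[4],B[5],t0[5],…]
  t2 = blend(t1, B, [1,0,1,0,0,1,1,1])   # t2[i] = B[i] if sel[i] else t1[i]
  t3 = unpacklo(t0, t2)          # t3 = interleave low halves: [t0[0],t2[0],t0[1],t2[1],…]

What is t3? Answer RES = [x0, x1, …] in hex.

→ t0 |46|d5|01|ba|60|3d|73|c6|
→ t1 |14|60|15|3d|a3|73|43|c6|
→ t2 |46|60|60|3d|a3|15|a3|43|
→ t3 |46|46|d5|60|01|60|ba|3d|

RES = [ 0x46  0x46  0xd5  0x60  0x01  0x60  0xba  0x3d ]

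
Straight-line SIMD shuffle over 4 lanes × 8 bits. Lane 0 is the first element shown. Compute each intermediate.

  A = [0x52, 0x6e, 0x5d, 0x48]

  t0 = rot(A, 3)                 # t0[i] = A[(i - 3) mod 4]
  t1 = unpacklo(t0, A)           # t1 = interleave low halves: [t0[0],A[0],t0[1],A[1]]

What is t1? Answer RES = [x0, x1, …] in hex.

t0 = [0x6e, 0x5d, 0x48, 0x52]
t1 = [0x6e, 0x52, 0x5d, 0x6e]

RES = [0x6e, 0x52, 0x5d, 0x6e]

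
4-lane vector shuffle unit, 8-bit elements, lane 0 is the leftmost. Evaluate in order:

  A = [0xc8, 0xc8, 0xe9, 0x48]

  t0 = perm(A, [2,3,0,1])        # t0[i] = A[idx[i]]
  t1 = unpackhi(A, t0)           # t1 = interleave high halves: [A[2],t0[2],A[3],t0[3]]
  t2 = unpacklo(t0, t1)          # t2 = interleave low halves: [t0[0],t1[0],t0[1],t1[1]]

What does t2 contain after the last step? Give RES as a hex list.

RES = [0xe9, 0xe9, 0x48, 0xc8]

  t0: e9 48 c8 c8
  t1: e9 c8 48 c8
  t2: e9 e9 48 c8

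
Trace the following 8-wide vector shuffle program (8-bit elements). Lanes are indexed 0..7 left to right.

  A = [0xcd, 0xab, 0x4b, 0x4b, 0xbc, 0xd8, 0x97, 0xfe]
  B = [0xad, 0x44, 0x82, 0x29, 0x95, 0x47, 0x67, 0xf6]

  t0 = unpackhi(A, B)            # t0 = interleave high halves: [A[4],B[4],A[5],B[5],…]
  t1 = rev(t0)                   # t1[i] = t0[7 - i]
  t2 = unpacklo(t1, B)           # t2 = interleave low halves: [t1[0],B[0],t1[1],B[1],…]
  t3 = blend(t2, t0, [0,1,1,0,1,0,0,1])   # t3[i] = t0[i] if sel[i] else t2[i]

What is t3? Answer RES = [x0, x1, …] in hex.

t0 = [0xbc, 0x95, 0xd8, 0x47, 0x97, 0x67, 0xfe, 0xf6]
t1 = [0xf6, 0xfe, 0x67, 0x97, 0x47, 0xd8, 0x95, 0xbc]
t2 = [0xf6, 0xad, 0xfe, 0x44, 0x67, 0x82, 0x97, 0x29]
t3 = [0xf6, 0x95, 0xd8, 0x44, 0x97, 0x82, 0x97, 0xf6]

RES = [0xf6, 0x95, 0xd8, 0x44, 0x97, 0x82, 0x97, 0xf6]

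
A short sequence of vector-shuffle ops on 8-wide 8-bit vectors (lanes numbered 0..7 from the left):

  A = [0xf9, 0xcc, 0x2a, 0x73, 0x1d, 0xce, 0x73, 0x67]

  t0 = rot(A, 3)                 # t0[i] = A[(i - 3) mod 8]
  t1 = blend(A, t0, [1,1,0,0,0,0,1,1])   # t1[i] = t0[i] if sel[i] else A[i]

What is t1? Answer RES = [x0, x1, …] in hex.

→ t0 |ce|73|67|f9|cc|2a|73|1d|
→ t1 |ce|73|2a|73|1d|ce|73|1d|

RES = [0xce, 0x73, 0x2a, 0x73, 0x1d, 0xce, 0x73, 0x1d]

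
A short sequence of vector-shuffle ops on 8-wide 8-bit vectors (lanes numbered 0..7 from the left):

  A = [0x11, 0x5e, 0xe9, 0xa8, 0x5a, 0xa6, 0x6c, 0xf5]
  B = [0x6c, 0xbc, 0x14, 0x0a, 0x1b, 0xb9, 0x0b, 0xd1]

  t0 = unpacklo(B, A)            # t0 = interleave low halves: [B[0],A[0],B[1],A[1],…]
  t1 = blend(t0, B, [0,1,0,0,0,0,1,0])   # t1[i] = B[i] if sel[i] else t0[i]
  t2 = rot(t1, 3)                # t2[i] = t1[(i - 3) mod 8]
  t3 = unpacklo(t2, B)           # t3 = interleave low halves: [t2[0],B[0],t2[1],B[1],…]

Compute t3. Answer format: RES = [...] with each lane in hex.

RES = [0xe9, 0x6c, 0x0b, 0xbc, 0xa8, 0x14, 0x6c, 0x0a]

t0 = [0x6c, 0x11, 0xbc, 0x5e, 0x14, 0xe9, 0x0a, 0xa8]
t1 = [0x6c, 0xbc, 0xbc, 0x5e, 0x14, 0xe9, 0x0b, 0xa8]
t2 = [0xe9, 0x0b, 0xa8, 0x6c, 0xbc, 0xbc, 0x5e, 0x14]
t3 = [0xe9, 0x6c, 0x0b, 0xbc, 0xa8, 0x14, 0x6c, 0x0a]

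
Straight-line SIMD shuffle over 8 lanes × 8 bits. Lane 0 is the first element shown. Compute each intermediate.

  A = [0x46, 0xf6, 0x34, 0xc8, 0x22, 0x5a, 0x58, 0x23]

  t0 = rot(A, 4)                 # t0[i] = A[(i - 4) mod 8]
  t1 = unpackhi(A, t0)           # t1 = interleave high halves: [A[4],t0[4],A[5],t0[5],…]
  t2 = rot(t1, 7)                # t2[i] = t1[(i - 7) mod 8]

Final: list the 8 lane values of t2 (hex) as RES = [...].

RES = [0x46, 0x5a, 0xf6, 0x58, 0x34, 0x23, 0xc8, 0x22]

→ t0 |22|5a|58|23|46|f6|34|c8|
→ t1 |22|46|5a|f6|58|34|23|c8|
→ t2 |46|5a|f6|58|34|23|c8|22|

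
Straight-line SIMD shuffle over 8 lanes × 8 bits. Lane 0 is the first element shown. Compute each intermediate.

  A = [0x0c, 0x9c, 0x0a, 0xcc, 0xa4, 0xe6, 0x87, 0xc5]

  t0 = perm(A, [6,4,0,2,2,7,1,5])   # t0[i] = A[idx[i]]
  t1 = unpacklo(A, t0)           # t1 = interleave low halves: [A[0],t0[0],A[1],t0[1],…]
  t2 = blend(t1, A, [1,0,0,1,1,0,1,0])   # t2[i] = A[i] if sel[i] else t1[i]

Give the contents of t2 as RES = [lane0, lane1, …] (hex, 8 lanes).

→ t0 |87|a4|0c|0a|0a|c5|9c|e6|
→ t1 |0c|87|9c|a4|0a|0c|cc|0a|
→ t2 |0c|87|9c|cc|a4|0c|87|0a|

RES = [ 0x0c  0x87  0x9c  0xcc  0xa4  0x0c  0x87  0x0a ]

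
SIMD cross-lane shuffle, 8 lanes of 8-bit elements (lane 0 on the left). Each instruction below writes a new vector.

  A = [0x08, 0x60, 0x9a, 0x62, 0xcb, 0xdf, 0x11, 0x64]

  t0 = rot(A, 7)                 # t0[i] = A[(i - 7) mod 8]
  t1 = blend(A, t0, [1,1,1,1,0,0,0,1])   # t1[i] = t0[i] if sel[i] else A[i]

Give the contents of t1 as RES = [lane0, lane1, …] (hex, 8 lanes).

RES = [ 0x60  0x9a  0x62  0xcb  0xcb  0xdf  0x11  0x08 ]

  t0: 60 9a 62 cb df 11 64 08
  t1: 60 9a 62 cb cb df 11 08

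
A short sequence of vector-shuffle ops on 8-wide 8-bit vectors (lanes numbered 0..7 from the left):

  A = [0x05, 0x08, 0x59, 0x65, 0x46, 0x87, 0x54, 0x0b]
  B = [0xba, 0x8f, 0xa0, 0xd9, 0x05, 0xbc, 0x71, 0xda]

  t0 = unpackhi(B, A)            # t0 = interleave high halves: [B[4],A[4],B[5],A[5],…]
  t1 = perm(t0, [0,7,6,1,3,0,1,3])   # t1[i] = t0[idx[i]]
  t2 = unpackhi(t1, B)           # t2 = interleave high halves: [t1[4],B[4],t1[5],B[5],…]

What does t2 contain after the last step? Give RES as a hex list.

RES = [ 0x87  0x05  0x05  0xbc  0x46  0x71  0x87  0xda ]

→ t0 |05|46|bc|87|71|54|da|0b|
→ t1 |05|0b|da|46|87|05|46|87|
→ t2 |87|05|05|bc|46|71|87|da|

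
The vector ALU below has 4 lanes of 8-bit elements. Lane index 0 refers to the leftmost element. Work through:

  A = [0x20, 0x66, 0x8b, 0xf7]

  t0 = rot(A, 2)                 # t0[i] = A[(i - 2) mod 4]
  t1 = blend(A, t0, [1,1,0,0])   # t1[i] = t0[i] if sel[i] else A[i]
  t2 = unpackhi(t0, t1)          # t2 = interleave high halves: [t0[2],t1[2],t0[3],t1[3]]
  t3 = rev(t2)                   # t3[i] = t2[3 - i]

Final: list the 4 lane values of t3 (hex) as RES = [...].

RES = [0xf7, 0x66, 0x8b, 0x20]

→ t0 |8b|f7|20|66|
→ t1 |8b|f7|8b|f7|
→ t2 |20|8b|66|f7|
→ t3 |f7|66|8b|20|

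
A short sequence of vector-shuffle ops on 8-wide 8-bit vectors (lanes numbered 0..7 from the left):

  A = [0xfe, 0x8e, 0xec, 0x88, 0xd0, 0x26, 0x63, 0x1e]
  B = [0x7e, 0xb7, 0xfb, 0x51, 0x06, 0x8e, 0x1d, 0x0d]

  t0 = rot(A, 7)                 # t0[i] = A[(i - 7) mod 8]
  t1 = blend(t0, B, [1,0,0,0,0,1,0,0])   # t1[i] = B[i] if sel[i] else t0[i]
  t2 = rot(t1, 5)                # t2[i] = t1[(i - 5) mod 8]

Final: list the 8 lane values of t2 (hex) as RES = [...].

RES = [ 0xd0  0x26  0x8e  0x1e  0xfe  0x7e  0xec  0x88 ]

→ t0 |8e|ec|88|d0|26|63|1e|fe|
→ t1 |7e|ec|88|d0|26|8e|1e|fe|
→ t2 |d0|26|8e|1e|fe|7e|ec|88|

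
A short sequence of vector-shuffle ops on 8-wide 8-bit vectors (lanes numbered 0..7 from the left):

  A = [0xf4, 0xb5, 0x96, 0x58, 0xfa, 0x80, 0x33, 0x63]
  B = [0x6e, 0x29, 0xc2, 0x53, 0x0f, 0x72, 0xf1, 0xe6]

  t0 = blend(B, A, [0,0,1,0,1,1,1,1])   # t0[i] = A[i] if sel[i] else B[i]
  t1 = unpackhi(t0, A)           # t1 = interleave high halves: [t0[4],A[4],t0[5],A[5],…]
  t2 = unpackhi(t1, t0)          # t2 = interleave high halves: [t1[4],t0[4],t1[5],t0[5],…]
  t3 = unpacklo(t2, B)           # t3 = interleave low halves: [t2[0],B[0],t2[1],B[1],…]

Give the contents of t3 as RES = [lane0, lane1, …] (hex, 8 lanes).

RES = [0x33, 0x6e, 0xfa, 0x29, 0x33, 0xc2, 0x80, 0x53]

→ t0 |6e|29|96|53|fa|80|33|63|
→ t1 |fa|fa|80|80|33|33|63|63|
→ t2 |33|fa|33|80|63|33|63|63|
→ t3 |33|6e|fa|29|33|c2|80|53|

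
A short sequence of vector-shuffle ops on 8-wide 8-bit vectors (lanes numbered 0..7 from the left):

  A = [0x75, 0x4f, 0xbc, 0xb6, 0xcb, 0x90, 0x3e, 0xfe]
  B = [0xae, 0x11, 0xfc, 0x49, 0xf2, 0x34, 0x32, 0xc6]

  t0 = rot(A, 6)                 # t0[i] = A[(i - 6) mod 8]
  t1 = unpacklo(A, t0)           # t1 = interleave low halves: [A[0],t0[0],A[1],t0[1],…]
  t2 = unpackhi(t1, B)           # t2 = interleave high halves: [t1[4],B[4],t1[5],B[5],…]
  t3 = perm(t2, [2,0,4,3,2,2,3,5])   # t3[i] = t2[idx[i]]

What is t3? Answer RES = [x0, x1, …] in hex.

RES = [0xcb, 0xbc, 0xb6, 0x34, 0xcb, 0xcb, 0x34, 0x32]

→ t0 |bc|b6|cb|90|3e|fe|75|4f|
→ t1 |75|bc|4f|b6|bc|cb|b6|90|
→ t2 |bc|f2|cb|34|b6|32|90|c6|
→ t3 |cb|bc|b6|34|cb|cb|34|32|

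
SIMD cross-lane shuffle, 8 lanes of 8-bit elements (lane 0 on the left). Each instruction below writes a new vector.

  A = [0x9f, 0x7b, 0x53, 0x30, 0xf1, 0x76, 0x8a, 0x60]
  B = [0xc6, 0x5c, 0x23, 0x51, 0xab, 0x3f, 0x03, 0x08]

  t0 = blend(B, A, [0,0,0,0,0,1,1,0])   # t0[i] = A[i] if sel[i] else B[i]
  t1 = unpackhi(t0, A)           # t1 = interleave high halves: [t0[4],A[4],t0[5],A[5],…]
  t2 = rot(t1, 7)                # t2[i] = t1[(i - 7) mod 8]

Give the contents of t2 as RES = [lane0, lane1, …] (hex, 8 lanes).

t0 = [0xc6, 0x5c, 0x23, 0x51, 0xab, 0x76, 0x8a, 0x08]
t1 = [0xab, 0xf1, 0x76, 0x76, 0x8a, 0x8a, 0x08, 0x60]
t2 = [0xf1, 0x76, 0x76, 0x8a, 0x8a, 0x08, 0x60, 0xab]

RES = [ 0xf1  0x76  0x76  0x8a  0x8a  0x08  0x60  0xab ]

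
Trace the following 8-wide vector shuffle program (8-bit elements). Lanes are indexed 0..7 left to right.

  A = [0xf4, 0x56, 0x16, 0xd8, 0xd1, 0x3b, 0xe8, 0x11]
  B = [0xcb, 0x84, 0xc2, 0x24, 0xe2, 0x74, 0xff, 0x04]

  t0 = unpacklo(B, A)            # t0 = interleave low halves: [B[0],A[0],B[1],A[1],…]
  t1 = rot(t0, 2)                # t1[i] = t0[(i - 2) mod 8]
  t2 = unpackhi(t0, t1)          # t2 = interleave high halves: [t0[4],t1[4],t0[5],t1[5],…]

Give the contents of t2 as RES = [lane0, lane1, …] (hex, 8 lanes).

t0 = [0xcb, 0xf4, 0x84, 0x56, 0xc2, 0x16, 0x24, 0xd8]
t1 = [0x24, 0xd8, 0xcb, 0xf4, 0x84, 0x56, 0xc2, 0x16]
t2 = [0xc2, 0x84, 0x16, 0x56, 0x24, 0xc2, 0xd8, 0x16]

RES = [ 0xc2  0x84  0x16  0x56  0x24  0xc2  0xd8  0x16 ]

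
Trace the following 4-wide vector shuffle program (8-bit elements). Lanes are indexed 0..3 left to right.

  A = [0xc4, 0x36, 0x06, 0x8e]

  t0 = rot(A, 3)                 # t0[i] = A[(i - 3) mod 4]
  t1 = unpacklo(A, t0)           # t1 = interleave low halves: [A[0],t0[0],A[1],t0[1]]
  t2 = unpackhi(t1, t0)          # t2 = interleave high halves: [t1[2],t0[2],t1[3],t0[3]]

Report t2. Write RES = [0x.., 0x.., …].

t0 = [0x36, 0x06, 0x8e, 0xc4]
t1 = [0xc4, 0x36, 0x36, 0x06]
t2 = [0x36, 0x8e, 0x06, 0xc4]

RES = [0x36, 0x8e, 0x06, 0xc4]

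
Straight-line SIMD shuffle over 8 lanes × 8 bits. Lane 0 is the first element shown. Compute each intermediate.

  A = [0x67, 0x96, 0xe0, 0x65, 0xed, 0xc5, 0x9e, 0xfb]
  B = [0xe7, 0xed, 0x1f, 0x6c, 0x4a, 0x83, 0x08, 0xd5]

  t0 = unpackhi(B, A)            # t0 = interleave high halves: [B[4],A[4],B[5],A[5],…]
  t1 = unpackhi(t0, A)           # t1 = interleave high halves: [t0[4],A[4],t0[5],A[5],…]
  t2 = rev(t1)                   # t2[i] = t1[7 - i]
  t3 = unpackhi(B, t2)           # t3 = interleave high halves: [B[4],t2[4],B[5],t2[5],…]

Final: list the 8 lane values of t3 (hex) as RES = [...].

→ t0 |4a|ed|83|c5|08|9e|d5|fb|
→ t1 |08|ed|9e|c5|d5|9e|fb|fb|
→ t2 |fb|fb|9e|d5|c5|9e|ed|08|
→ t3 |4a|c5|83|9e|08|ed|d5|08|

RES = [0x4a, 0xc5, 0x83, 0x9e, 0x08, 0xed, 0xd5, 0x08]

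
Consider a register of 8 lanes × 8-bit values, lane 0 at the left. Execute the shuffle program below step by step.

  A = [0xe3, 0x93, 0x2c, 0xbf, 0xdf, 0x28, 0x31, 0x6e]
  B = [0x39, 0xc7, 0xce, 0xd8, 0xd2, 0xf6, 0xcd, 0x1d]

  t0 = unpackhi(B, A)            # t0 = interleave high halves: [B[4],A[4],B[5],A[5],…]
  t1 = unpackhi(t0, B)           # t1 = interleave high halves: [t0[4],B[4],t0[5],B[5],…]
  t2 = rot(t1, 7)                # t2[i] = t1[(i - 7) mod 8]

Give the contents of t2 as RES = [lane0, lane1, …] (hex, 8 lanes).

  t0: d2 df f6 28 cd 31 1d 6e
  t1: cd d2 31 f6 1d cd 6e 1d
  t2: d2 31 f6 1d cd 6e 1d cd

RES = [0xd2, 0x31, 0xf6, 0x1d, 0xcd, 0x6e, 0x1d, 0xcd]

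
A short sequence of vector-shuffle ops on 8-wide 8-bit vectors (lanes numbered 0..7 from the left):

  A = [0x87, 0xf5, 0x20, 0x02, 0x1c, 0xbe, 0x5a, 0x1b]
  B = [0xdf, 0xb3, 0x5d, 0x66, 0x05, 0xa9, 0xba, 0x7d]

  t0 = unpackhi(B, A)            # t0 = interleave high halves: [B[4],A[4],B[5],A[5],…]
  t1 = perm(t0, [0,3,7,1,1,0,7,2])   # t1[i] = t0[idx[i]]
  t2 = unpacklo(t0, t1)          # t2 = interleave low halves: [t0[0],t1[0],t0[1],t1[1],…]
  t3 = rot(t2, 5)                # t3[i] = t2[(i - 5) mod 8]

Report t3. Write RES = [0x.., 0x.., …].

→ t0 |05|1c|a9|be|ba|5a|7d|1b|
→ t1 |05|be|1b|1c|1c|05|1b|a9|
→ t2 |05|05|1c|be|a9|1b|be|1c|
→ t3 |be|a9|1b|be|1c|05|05|1c|

RES = [ 0xbe  0xa9  0x1b  0xbe  0x1c  0x05  0x05  0x1c ]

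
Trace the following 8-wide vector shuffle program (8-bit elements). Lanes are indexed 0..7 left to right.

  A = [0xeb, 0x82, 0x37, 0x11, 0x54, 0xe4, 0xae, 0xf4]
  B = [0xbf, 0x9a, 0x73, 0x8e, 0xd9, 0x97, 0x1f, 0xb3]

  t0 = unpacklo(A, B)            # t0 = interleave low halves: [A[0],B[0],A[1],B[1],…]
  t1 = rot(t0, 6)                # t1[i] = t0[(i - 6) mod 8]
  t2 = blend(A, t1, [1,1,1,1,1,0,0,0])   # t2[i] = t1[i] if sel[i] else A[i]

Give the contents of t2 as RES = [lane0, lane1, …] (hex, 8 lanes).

  t0: eb bf 82 9a 37 73 11 8e
  t1: 82 9a 37 73 11 8e eb bf
  t2: 82 9a 37 73 11 e4 ae f4

RES = [ 0x82  0x9a  0x37  0x73  0x11  0xe4  0xae  0xf4 ]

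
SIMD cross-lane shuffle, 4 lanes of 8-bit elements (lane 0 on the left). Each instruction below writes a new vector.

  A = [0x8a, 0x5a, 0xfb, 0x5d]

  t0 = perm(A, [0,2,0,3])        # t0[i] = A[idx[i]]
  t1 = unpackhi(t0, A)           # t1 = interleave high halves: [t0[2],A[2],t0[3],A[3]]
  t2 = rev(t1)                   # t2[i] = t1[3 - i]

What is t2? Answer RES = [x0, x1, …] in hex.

RES = [0x5d, 0x5d, 0xfb, 0x8a]

  t0: 8a fb 8a 5d
  t1: 8a fb 5d 5d
  t2: 5d 5d fb 8a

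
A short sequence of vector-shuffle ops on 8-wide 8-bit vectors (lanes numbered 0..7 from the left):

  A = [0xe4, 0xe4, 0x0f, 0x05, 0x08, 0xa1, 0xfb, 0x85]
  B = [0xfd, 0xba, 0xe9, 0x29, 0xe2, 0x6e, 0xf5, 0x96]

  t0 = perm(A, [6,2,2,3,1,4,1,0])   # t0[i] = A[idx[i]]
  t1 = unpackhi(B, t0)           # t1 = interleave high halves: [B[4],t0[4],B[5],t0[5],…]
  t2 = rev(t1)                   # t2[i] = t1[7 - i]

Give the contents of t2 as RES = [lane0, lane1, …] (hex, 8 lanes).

t0 = [0xfb, 0x0f, 0x0f, 0x05, 0xe4, 0x08, 0xe4, 0xe4]
t1 = [0xe2, 0xe4, 0x6e, 0x08, 0xf5, 0xe4, 0x96, 0xe4]
t2 = [0xe4, 0x96, 0xe4, 0xf5, 0x08, 0x6e, 0xe4, 0xe2]

RES = [0xe4, 0x96, 0xe4, 0xf5, 0x08, 0x6e, 0xe4, 0xe2]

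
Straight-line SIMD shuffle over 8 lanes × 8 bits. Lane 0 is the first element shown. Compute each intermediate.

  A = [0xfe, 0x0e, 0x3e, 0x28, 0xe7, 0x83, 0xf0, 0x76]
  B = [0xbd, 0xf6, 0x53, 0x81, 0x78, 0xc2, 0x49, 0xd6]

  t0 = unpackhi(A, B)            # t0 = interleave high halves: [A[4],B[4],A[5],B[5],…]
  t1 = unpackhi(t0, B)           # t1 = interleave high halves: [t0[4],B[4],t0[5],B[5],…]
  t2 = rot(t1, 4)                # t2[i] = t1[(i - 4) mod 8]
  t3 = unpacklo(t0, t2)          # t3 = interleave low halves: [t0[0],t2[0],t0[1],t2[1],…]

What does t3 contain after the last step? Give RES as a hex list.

RES = [0xe7, 0x76, 0x78, 0x49, 0x83, 0xd6, 0xc2, 0xd6]

→ t0 |e7|78|83|c2|f0|49|76|d6|
→ t1 |f0|78|49|c2|76|49|d6|d6|
→ t2 |76|49|d6|d6|f0|78|49|c2|
→ t3 |e7|76|78|49|83|d6|c2|d6|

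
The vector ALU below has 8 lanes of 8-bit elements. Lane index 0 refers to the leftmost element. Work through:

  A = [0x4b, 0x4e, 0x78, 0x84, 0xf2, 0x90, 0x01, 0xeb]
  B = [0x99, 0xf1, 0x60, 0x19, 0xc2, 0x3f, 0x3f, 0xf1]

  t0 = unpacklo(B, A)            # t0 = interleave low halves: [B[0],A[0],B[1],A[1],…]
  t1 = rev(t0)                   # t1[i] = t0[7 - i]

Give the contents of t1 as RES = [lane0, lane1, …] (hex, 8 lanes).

RES = [ 0x84  0x19  0x78  0x60  0x4e  0xf1  0x4b  0x99 ]

  t0: 99 4b f1 4e 60 78 19 84
  t1: 84 19 78 60 4e f1 4b 99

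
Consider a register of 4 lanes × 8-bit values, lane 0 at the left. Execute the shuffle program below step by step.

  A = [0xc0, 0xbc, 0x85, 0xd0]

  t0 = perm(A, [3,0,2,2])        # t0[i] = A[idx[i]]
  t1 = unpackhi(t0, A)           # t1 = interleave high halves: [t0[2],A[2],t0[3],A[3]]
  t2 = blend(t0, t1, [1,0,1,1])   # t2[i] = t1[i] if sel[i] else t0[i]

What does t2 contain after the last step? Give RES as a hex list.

RES = [0x85, 0xc0, 0x85, 0xd0]

  t0: d0 c0 85 85
  t1: 85 85 85 d0
  t2: 85 c0 85 d0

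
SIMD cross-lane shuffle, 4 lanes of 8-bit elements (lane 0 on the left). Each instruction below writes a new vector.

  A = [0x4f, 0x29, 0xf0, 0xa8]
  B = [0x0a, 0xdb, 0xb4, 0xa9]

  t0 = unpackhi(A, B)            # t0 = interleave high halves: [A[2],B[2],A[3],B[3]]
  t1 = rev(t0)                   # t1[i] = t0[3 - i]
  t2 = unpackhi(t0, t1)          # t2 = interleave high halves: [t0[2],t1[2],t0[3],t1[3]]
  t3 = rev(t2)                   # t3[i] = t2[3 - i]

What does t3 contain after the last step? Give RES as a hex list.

RES = [ 0xf0  0xa9  0xb4  0xa8 ]

t0 = [0xf0, 0xb4, 0xa8, 0xa9]
t1 = [0xa9, 0xa8, 0xb4, 0xf0]
t2 = [0xa8, 0xb4, 0xa9, 0xf0]
t3 = [0xf0, 0xa9, 0xb4, 0xa8]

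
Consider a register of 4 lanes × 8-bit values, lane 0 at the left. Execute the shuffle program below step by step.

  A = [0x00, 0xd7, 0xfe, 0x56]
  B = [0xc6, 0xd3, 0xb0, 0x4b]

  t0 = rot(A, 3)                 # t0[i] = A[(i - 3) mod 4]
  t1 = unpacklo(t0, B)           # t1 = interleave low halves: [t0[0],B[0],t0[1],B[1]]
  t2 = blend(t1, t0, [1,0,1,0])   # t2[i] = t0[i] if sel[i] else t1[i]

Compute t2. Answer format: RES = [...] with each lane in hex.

→ t0 |d7|fe|56|00|
→ t1 |d7|c6|fe|d3|
→ t2 |d7|c6|56|d3|

RES = [ 0xd7  0xc6  0x56  0xd3 ]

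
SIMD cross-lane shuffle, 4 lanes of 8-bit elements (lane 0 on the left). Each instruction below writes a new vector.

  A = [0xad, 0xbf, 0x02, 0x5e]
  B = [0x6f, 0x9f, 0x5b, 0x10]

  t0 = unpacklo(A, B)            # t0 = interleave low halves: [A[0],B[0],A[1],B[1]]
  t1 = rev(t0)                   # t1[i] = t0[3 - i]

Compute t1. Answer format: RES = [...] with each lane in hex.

  t0: ad 6f bf 9f
  t1: 9f bf 6f ad

RES = [0x9f, 0xbf, 0x6f, 0xad]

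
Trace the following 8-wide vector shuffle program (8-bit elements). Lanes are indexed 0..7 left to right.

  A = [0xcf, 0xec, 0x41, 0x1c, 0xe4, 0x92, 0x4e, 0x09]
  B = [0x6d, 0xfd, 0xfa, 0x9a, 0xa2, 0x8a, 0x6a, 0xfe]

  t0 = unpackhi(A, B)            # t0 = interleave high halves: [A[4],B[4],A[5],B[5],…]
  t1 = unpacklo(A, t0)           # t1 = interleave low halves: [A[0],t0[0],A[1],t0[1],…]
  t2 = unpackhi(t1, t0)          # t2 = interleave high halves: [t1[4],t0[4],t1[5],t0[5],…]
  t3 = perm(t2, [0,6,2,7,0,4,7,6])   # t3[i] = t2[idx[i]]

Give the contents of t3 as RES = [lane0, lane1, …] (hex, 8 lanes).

RES = [ 0x41  0x8a  0x92  0xfe  0x41  0x1c  0xfe  0x8a ]

t0 = [0xe4, 0xa2, 0x92, 0x8a, 0x4e, 0x6a, 0x09, 0xfe]
t1 = [0xcf, 0xe4, 0xec, 0xa2, 0x41, 0x92, 0x1c, 0x8a]
t2 = [0x41, 0x4e, 0x92, 0x6a, 0x1c, 0x09, 0x8a, 0xfe]
t3 = [0x41, 0x8a, 0x92, 0xfe, 0x41, 0x1c, 0xfe, 0x8a]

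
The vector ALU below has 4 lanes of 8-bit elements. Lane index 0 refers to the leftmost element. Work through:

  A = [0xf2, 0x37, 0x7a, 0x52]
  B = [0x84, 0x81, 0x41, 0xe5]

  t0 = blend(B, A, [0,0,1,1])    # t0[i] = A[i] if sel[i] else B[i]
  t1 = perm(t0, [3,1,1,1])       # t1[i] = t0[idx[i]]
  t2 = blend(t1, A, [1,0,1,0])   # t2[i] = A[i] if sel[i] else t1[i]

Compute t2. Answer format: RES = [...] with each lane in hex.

  t0: 84 81 7a 52
  t1: 52 81 81 81
  t2: f2 81 7a 81

RES = [ 0xf2  0x81  0x7a  0x81 ]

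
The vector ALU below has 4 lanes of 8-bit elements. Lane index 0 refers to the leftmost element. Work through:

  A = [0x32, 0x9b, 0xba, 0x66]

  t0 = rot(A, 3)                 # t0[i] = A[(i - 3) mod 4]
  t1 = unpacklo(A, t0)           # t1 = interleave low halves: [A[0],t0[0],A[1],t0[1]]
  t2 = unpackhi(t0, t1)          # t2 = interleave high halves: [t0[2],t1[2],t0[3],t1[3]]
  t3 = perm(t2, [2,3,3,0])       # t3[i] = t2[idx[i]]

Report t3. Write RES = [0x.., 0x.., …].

→ t0 |9b|ba|66|32|
→ t1 |32|9b|9b|ba|
→ t2 |66|9b|32|ba|
→ t3 |32|ba|ba|66|

RES = [0x32, 0xba, 0xba, 0x66]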